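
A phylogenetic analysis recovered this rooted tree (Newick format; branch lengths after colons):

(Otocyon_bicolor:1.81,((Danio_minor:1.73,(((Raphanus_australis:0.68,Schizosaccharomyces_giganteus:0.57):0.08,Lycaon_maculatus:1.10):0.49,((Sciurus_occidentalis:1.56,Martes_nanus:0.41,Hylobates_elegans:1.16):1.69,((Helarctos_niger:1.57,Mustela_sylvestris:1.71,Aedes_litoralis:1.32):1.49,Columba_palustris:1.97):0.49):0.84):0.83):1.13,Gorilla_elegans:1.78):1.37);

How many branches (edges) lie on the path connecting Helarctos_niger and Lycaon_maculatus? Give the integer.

6

The MRCA of Helarctos_niger and Lycaon_maculatus is the node subtending (((Raphanus_australis,Schizosaccharomyces_giganteus),Lycaon_maculatus),((Sciurus_occidentalis,Martes_nanus,Hylobates_elegans),((Helarctos_niger,Mustela_sylvestris,Aedes_litoralis),Columba_palustris))).
From Helarctos_niger up to that node: 4 branches. From Lycaon_maculatus up to the same node: 2 branches. Total: 4 + 2 = 6.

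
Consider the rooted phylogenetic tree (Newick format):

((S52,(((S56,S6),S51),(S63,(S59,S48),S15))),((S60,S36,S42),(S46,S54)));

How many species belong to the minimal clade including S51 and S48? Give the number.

The MRCA of S51 and S48 is the node subtending (((S56,S6),S51),(S63,(S59,S48),S15)).
That clade contains 7 terminal taxa: S15, S48, S51, S56, S59, S6, S63.

7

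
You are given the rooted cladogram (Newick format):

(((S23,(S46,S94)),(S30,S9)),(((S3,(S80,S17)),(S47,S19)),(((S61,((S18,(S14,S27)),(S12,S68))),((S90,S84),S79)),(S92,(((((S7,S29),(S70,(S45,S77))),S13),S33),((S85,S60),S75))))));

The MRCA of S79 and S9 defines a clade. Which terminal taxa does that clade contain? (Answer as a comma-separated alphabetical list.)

Tracing S79: it sits inside ((S90,S84),S79).
Tracing S9: it sits inside (S30,S9).
The smallest clade enclosing both is the whole tree (their MRCA is the root), so the answer is all 30 tips in alphabetical order.

S12, S13, S14, S17, S18, S19, S23, S27, S29, S3, S30, S33, S45, S46, S47, S60, S61, S68, S7, S70, S75, S77, S79, S80, S84, S85, S9, S90, S92, S94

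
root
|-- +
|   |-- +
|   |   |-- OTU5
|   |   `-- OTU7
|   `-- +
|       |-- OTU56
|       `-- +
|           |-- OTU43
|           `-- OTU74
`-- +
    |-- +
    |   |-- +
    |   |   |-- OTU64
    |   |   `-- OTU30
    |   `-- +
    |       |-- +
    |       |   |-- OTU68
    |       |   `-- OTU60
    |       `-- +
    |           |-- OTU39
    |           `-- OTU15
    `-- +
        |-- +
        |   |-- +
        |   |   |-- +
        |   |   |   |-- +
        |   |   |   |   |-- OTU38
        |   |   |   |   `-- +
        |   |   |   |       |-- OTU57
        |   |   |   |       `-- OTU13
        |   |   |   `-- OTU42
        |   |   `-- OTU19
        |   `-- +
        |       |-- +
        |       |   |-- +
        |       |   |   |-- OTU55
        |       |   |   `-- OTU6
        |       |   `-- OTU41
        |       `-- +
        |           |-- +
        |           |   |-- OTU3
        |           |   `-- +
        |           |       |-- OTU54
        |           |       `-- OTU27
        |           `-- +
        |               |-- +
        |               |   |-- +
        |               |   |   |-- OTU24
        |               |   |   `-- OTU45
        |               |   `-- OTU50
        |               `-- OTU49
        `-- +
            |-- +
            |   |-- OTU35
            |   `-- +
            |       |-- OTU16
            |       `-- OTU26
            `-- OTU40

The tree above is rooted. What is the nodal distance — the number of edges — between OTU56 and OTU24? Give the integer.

12

The MRCA of OTU56 and OTU24 is the root of the tree.
From OTU56 up to that node: 3 branches. From OTU24 up to the same node: 9 branches. Total: 3 + 9 = 12.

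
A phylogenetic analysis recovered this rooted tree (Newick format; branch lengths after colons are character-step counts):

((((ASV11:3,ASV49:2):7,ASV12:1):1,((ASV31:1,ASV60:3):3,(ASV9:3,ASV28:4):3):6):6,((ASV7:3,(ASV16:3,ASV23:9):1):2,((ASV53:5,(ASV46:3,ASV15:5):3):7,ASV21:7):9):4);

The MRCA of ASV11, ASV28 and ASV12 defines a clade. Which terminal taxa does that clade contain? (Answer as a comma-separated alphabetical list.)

Tracing ASV11: it sits inside (ASV11,ASV49).
Tracing ASV28: it sits inside (ASV9,ASV28).
Tracing ASV12: it sits inside ((ASV11,ASV49),ASV12).
The smallest clade enclosing all 3 is (((ASV11,ASV49),ASV12),((ASV31,ASV60),(ASV9,ASV28))); the answer is its 7 terminal taxa in alphabetical order.

ASV11, ASV12, ASV28, ASV31, ASV49, ASV60, ASV9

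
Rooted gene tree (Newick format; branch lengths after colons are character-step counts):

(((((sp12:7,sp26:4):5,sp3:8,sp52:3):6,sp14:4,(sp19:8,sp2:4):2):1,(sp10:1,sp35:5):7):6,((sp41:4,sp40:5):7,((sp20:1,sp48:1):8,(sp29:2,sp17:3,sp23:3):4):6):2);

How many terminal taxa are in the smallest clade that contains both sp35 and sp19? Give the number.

9

The MRCA of sp35 and sp19 is the node subtending ((((sp12,sp26),sp3,sp52),sp14,(sp19,sp2)),(sp10,sp35)).
That clade contains 9 terminal taxa: sp10, sp12, sp14, sp19, sp2, sp26, sp3, sp35, sp52.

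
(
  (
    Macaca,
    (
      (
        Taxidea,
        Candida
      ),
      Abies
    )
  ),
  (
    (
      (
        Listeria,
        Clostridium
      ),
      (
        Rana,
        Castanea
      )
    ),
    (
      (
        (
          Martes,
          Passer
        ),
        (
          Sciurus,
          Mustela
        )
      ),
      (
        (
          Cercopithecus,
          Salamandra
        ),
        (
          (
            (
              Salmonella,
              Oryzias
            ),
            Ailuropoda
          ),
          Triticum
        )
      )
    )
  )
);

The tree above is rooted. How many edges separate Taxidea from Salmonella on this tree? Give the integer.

11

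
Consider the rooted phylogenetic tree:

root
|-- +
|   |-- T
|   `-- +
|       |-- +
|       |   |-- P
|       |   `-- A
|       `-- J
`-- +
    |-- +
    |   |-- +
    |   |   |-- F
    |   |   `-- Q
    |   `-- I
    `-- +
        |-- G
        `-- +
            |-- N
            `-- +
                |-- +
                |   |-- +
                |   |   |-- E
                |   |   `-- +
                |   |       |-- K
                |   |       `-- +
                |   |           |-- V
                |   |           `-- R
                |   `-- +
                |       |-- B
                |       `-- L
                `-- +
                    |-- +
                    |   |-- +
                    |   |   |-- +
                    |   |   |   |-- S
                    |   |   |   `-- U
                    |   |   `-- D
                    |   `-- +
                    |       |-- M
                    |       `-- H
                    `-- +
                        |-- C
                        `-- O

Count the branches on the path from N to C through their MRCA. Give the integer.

5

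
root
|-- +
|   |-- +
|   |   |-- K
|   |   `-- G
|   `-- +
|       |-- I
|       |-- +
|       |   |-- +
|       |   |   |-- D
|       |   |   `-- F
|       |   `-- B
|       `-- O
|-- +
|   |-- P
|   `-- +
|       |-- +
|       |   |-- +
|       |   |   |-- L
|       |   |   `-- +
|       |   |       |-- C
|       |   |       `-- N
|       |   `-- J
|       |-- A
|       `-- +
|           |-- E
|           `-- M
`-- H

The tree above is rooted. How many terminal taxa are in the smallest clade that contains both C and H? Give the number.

The MRCA of C and H is the root, so the clade is the entire tree.
That clade contains 16 terminal taxa: A, B, C, D, E, F, G, H, I, J, K, L, M, N, O, P.

16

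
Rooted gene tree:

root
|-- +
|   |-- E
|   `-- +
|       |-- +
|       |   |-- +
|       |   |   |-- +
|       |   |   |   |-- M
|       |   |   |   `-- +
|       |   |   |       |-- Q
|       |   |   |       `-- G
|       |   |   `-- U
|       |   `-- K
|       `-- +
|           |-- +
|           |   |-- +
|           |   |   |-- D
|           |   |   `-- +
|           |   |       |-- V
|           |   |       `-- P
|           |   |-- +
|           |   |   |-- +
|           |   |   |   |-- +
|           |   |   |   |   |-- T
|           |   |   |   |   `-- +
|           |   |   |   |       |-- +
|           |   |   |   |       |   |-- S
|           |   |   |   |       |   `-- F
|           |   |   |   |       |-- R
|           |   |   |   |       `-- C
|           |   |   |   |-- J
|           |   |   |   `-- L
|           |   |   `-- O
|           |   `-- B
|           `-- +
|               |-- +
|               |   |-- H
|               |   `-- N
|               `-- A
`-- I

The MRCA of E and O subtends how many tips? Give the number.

The MRCA of E and O is the node subtending (E,((((M,(Q,G)),U),K),(((D,(V,P)),(((T,((S,F),R,C)),J,L),O),B),((H,N),A)))).
That clade contains 21 terminal taxa: A, B, C, D, E, F, G, H, J, K, L, M, N, O, P, Q, R, S, T, U, V.

21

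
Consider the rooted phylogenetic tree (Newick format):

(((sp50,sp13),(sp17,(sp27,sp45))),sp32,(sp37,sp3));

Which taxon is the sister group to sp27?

sp45

sp27 attaches to the tree at the node subtending (sp27,sp45).
The other lineage descending from that same node — the sister group — is the single tip sp45.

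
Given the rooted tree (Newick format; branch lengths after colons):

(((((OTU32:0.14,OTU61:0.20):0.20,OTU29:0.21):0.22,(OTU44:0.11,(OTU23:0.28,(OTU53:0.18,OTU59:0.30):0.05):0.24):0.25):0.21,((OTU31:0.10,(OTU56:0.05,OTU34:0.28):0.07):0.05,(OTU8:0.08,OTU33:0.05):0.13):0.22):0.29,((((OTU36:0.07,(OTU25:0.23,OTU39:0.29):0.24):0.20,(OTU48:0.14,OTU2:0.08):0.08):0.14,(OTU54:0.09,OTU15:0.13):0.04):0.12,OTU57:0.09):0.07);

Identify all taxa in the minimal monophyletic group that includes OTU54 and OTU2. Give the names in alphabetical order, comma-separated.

OTU15, OTU2, OTU25, OTU36, OTU39, OTU48, OTU54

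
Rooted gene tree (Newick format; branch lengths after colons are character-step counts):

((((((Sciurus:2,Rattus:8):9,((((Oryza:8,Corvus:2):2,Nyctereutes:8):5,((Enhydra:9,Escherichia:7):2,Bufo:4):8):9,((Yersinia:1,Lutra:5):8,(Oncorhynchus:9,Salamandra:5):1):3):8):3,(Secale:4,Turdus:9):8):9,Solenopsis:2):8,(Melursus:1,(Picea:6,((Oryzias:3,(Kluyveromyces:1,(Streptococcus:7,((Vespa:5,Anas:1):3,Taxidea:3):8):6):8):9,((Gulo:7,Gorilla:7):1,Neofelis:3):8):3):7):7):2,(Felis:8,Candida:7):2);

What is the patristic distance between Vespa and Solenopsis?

66

The path runs Vespa → … → MRCA → … → Solenopsis; the MRCA is the node subtending (((((Sciurus,Rattus),((((Oryza,Corvus),Nyctereutes),((Enhydra,Escherichia),Bufo)),((Yersinia,Lutra),(Oncorhynchus,Salamandra)))),(Secale,Turdus)),Solenopsis),(Melursus,(Picea,((Oryzias,(Kluyveromyces,(Streptococcus,((Vespa,Anas),Taxidea)))),((Gulo,Gorilla),Neofelis))))).
Branch lengths along that path: 5 + 3 + 8 + 6 + 8 + 9 + 3 + 7 + 7 + 8 + 2 = 66.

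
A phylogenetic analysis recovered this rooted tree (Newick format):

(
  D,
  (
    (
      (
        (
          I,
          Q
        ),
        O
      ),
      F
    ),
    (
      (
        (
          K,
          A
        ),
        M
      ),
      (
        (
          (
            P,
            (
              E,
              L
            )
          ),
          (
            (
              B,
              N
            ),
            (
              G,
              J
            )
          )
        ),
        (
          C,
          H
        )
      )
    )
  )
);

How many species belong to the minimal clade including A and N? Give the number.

12

The MRCA of A and N is the node subtending (((K,A),M),(((P,(E,L)),((B,N),(G,J))),(C,H))).
That clade contains 12 terminal taxa: A, B, C, E, G, H, J, K, L, M, N, P.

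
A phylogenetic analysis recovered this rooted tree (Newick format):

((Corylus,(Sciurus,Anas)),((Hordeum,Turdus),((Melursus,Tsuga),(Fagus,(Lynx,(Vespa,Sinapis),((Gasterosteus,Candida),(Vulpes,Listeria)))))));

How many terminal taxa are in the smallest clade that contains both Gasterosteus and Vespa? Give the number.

The MRCA of Gasterosteus and Vespa is the node subtending (Lynx,(Vespa,Sinapis),((Gasterosteus,Candida),(Vulpes,Listeria))).
That clade contains 7 terminal taxa: Candida, Gasterosteus, Listeria, Lynx, Sinapis, Vespa, Vulpes.

7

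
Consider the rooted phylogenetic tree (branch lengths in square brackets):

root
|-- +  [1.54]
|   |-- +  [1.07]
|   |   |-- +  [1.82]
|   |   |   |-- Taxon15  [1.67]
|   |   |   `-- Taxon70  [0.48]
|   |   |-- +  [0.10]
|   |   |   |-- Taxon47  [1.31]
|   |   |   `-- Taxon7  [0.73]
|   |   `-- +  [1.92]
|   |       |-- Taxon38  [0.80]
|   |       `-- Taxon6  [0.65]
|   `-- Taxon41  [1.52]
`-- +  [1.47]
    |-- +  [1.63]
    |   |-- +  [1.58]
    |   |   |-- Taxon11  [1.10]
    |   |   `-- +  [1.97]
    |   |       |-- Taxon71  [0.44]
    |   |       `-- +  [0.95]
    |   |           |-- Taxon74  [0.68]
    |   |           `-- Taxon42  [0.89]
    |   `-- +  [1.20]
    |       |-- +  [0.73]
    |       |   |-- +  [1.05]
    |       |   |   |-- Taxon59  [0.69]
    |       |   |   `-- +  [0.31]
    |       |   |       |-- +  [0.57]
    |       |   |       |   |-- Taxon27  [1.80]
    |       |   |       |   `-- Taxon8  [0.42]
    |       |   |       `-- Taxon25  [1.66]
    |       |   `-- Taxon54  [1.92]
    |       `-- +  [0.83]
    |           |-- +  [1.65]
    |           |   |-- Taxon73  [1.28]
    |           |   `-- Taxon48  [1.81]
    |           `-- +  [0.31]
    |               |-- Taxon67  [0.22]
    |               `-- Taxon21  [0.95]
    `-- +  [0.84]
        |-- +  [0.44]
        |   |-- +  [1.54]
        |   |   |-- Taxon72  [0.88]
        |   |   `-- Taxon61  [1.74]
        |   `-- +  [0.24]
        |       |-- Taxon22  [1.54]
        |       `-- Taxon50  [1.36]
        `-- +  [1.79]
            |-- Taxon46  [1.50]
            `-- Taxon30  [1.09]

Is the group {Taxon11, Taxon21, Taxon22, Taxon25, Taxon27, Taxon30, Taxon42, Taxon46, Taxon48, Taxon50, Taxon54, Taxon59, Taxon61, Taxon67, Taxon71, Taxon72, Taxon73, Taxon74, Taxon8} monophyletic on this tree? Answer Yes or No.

The most recent common ancestor of these taxa subtends (((Taxon11,(Taxon71,(Taxon74,Taxon42))),(((Taxon59,((Taxon27,Taxon8),Taxon25)),Taxon54),((Taxon73,Taxon48),(Taxon67,Taxon21)))),(((Taxon72,Taxon61),(Taxon22,Taxon50)),(Taxon46,Taxon30))).
That clade has exactly 19 tips — every listed taxon and nothing else — so the group is monophyletic.

Yes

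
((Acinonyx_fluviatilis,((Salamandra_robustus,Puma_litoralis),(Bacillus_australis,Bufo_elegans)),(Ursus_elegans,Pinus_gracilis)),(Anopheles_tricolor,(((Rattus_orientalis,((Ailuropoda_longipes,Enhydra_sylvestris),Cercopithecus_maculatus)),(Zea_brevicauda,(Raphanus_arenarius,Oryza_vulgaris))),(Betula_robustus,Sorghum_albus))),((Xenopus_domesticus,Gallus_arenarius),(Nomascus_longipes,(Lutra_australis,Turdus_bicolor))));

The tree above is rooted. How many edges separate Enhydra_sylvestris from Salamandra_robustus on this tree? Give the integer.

The MRCA of Enhydra_sylvestris and Salamandra_robustus is the root of the tree.
From Enhydra_sylvestris up to that node: 7 branches. From Salamandra_robustus up to the same node: 4 branches. Total: 7 + 4 = 11.

11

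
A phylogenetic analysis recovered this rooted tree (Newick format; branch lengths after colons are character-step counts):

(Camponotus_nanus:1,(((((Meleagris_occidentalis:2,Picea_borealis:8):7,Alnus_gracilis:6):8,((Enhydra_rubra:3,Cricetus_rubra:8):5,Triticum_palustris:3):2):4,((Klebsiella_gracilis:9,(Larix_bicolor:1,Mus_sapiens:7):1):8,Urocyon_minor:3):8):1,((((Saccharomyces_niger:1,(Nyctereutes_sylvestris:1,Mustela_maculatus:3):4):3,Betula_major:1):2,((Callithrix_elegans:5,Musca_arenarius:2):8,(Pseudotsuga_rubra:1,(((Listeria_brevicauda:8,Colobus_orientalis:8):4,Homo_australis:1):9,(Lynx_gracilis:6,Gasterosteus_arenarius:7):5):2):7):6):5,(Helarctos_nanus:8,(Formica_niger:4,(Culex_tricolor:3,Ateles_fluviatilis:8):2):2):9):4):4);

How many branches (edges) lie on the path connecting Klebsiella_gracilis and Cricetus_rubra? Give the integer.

7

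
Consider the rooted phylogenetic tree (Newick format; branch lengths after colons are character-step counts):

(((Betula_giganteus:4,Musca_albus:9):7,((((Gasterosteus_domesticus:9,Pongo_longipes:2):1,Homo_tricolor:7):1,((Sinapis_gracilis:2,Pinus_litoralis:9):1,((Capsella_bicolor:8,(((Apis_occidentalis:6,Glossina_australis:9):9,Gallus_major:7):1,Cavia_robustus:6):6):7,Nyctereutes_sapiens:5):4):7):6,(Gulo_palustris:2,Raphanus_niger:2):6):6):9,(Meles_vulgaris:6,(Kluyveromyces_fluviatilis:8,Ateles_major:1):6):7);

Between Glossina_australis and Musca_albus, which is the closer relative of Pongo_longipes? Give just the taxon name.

Glossina_australis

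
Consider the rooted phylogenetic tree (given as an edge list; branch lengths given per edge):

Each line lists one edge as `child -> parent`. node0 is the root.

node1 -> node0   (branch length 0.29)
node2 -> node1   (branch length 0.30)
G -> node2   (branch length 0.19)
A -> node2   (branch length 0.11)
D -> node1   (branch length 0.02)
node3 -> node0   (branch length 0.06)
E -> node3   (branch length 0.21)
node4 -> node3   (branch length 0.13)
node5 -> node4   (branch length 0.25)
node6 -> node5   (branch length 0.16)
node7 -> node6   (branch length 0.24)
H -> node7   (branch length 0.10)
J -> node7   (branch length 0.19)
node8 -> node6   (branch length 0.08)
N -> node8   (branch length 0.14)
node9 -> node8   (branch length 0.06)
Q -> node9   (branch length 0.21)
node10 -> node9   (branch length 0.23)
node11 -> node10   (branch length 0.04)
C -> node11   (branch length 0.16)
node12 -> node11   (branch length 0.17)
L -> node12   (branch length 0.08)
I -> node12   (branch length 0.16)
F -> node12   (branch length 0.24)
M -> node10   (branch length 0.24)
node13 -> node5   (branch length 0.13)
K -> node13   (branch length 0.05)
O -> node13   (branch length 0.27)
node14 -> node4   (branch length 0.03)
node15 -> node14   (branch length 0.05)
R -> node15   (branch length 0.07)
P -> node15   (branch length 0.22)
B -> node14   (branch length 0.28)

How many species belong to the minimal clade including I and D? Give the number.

18

The MRCA of I and D is the root, so the clade is the entire tree.
That clade contains 18 terminal taxa: A, B, C, D, E, F, G, H, I, J, K, L, M, N, O, P, Q, R.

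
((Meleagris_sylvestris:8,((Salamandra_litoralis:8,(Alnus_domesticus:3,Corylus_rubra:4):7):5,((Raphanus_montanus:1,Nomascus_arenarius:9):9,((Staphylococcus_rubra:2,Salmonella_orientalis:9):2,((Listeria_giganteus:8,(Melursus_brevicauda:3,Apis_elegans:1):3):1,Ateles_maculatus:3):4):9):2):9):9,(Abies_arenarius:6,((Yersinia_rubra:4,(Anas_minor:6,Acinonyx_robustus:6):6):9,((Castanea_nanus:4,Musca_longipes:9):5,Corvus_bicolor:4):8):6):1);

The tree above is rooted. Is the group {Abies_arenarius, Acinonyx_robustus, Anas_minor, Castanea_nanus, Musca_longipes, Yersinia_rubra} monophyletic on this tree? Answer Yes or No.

The MRCA of the listed taxa subtends (Abies_arenarius,((Yersinia_rubra,(Anas_minor,Acinonyx_robustus)),((Castanea_nanus,Musca_longipes),Corvus_bicolor))).
That clade also contains Corvus_bicolor, which is not in the proposed group, so the group is not monophyletic.

No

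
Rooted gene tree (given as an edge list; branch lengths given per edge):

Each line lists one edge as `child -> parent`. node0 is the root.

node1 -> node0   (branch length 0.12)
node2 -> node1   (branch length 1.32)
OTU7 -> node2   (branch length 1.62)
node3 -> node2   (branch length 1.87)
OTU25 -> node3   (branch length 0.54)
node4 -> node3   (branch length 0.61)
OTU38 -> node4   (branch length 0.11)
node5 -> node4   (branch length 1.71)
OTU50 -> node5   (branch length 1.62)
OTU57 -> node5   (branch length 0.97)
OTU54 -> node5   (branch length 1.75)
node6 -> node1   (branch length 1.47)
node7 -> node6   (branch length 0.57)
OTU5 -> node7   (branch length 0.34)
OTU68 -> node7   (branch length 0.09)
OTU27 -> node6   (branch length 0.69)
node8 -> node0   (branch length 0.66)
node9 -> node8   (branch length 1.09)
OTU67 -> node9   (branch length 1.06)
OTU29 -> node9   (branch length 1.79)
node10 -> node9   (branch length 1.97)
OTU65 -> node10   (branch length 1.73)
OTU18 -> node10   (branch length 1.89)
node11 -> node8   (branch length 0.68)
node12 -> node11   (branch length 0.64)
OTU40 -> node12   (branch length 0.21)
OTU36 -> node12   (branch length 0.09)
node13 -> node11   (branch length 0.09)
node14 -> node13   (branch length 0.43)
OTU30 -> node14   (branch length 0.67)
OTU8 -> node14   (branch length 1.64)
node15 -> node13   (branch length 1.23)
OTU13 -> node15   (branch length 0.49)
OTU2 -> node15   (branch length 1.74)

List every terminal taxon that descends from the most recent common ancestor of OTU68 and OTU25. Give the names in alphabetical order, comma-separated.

Tracing OTU68: it sits inside (OTU5,OTU68).
Tracing OTU25: it sits inside (OTU25,(OTU38,(OTU50,OTU57,OTU54))).
The smallest clade enclosing both is ((OTU7,(OTU25,(OTU38,(OTU50,OTU57,OTU54)))),((OTU5,OTU68),OTU27)); the answer is its 9 terminal taxa in alphabetical order.

OTU25, OTU27, OTU38, OTU5, OTU50, OTU54, OTU57, OTU68, OTU7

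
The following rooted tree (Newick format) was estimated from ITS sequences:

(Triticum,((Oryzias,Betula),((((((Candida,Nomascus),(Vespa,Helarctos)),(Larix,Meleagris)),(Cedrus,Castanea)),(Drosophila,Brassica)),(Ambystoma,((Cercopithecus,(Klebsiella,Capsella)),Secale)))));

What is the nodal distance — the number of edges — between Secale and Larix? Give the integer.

8

The MRCA of Secale and Larix is the node subtending ((((((Candida,Nomascus),(Vespa,Helarctos)),(Larix,Meleagris)),(Cedrus,Castanea)),(Drosophila,Brassica)),(Ambystoma,((Cercopithecus,(Klebsiella,Capsella)),Secale))).
From Secale up to that node: 3 branches. From Larix up to the same node: 5 branches. Total: 3 + 5 = 8.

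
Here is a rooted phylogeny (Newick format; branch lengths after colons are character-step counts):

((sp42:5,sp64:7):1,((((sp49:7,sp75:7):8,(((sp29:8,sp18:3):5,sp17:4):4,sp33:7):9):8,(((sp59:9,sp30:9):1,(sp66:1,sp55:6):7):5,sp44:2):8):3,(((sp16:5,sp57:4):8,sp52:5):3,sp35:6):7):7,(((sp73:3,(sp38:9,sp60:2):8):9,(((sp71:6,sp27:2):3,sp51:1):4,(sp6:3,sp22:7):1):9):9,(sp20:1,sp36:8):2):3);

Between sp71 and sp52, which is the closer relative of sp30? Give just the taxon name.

sp52

The MRCA of sp30 and sp52 subtends ((((sp49,sp75),(((sp29,sp18),sp17),sp33)),(((sp59,sp30),(sp66,sp55)),sp44)),(((sp16,sp57),sp52),sp35)) (15 taxa).
The MRCA of sp30 and sp71 is the root, subtending the entire tree (27 taxa).
The first is nested inside the second, so sp30 shares a more recent common ancestor with sp52.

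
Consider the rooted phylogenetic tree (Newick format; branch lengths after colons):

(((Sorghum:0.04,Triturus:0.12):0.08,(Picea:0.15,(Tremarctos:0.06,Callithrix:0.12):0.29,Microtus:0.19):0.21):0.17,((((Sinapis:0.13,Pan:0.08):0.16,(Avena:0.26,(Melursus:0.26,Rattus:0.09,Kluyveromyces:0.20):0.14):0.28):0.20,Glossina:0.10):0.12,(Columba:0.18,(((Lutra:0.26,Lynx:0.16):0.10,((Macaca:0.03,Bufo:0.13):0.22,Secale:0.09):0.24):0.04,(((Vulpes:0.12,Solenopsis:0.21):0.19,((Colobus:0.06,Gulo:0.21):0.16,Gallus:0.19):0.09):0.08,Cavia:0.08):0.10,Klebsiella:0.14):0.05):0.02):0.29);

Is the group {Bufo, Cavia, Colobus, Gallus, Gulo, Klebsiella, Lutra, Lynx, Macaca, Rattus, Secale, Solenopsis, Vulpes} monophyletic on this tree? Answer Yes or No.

No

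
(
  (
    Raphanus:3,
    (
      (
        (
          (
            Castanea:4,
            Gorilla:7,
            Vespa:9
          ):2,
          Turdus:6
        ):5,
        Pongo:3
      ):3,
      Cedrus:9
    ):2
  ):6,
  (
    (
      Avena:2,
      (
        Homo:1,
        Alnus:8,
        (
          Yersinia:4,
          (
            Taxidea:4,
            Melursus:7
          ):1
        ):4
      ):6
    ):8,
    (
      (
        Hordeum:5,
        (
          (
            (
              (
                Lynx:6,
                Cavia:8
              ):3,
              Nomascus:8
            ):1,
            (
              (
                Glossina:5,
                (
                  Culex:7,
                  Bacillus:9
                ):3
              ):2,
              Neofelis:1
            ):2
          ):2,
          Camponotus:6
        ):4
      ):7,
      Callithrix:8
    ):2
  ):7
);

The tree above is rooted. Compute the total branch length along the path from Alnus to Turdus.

51

The path runs Alnus → … → MRCA → … → Turdus; the MRCA is the root of the tree.
Branch lengths along that path: 8 + 6 + 8 + 7 + 6 + 2 + 3 + 5 + 6 = 51.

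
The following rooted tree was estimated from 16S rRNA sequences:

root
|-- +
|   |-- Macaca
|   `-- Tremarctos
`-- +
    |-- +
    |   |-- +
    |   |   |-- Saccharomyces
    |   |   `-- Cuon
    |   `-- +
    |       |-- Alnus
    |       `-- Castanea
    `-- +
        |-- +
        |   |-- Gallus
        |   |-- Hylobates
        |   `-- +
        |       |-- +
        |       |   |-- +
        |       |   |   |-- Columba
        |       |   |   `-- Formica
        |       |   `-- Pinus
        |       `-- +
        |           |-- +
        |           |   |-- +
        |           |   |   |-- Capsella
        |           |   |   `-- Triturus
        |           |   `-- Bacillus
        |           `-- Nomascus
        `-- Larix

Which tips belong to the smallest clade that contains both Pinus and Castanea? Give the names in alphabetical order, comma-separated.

Alnus, Bacillus, Capsella, Castanea, Columba, Cuon, Formica, Gallus, Hylobates, Larix, Nomascus, Pinus, Saccharomyces, Triturus

Tracing Pinus: it sits inside ((Columba,Formica),Pinus).
Tracing Castanea: it sits inside (Alnus,Castanea).
The smallest clade enclosing both is (((Saccharomyces,Cuon),(Alnus,Castanea)),((Gallus,Hylobates,(((Columba,Formica),Pinus),(((Capsella,Triturus),Bacillus),Nomascus))),Larix)); the answer is its 14 terminal taxa in alphabetical order.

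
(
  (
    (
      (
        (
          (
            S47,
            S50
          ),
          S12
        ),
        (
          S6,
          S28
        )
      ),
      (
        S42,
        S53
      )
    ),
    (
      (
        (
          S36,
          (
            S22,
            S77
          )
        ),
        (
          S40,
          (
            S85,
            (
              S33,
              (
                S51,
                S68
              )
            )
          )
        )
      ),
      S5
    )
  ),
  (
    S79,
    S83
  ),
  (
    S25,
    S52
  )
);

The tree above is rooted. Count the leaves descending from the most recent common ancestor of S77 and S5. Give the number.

9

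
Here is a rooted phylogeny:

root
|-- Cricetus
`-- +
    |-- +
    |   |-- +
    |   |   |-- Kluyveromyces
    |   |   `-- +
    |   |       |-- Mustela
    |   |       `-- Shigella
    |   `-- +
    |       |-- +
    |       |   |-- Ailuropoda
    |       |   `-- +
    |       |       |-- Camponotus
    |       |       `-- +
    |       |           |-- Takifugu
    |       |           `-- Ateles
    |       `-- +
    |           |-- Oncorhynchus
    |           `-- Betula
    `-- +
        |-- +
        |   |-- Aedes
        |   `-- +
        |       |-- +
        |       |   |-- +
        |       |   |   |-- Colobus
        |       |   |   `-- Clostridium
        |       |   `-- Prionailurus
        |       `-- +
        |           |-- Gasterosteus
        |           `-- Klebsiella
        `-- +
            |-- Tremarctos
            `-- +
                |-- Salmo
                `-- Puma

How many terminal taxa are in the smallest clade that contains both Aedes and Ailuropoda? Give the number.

18

The MRCA of Aedes and Ailuropoda is the node subtending (((Kluyveromyces,(Mustela,Shigella)),((Ailuropoda,(Camponotus,(Takifugu,Ateles))),(Oncorhynchus,Betula))),((Aedes,(((Colobus,Clostridium),Prionailurus),(Gasterosteus,Klebsiella))),(Tremarctos,(Salmo,Puma)))).
That clade contains 18 terminal taxa: Aedes, Ailuropoda, Ateles, Betula, Camponotus, Clostridium, Colobus, Gasterosteus, Klebsiella, Kluyveromyces, Mustela, Oncorhynchus, Prionailurus, Puma, Salmo, Shigella, Takifugu, Tremarctos.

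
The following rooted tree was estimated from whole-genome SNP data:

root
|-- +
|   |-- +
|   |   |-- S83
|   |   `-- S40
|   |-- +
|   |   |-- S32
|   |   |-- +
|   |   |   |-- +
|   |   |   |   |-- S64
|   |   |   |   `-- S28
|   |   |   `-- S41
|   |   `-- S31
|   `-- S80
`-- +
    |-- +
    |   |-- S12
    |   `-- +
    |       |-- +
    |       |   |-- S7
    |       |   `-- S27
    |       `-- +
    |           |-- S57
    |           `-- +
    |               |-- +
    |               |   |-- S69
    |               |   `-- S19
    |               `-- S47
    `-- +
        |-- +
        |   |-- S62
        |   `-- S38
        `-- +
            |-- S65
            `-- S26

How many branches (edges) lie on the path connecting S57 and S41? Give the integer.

The MRCA of S57 and S41 is the root of the tree.
From S57 up to that node: 5 branches. From S41 up to the same node: 4 branches. Total: 5 + 4 = 9.

9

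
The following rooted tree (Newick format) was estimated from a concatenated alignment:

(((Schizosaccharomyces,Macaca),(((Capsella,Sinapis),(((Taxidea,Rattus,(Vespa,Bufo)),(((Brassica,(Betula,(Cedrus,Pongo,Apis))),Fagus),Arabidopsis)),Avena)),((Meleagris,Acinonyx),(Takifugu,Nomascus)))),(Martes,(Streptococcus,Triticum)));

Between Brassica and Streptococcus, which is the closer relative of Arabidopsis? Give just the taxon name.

Brassica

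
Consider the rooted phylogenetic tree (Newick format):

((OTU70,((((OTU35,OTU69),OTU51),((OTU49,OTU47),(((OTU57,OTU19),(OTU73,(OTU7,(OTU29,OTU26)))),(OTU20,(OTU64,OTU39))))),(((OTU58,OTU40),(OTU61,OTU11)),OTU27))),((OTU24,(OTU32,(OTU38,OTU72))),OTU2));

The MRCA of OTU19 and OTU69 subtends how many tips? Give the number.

14

The MRCA of OTU19 and OTU69 is the node subtending (((OTU35,OTU69),OTU51),((OTU49,OTU47),(((OTU57,OTU19),(OTU73,(OTU7,(OTU29,OTU26)))),(OTU20,(OTU64,OTU39))))).
That clade contains 14 terminal taxa: OTU19, OTU20, OTU26, OTU29, OTU35, OTU39, OTU47, OTU49, OTU51, OTU57, OTU64, OTU69, OTU7, OTU73.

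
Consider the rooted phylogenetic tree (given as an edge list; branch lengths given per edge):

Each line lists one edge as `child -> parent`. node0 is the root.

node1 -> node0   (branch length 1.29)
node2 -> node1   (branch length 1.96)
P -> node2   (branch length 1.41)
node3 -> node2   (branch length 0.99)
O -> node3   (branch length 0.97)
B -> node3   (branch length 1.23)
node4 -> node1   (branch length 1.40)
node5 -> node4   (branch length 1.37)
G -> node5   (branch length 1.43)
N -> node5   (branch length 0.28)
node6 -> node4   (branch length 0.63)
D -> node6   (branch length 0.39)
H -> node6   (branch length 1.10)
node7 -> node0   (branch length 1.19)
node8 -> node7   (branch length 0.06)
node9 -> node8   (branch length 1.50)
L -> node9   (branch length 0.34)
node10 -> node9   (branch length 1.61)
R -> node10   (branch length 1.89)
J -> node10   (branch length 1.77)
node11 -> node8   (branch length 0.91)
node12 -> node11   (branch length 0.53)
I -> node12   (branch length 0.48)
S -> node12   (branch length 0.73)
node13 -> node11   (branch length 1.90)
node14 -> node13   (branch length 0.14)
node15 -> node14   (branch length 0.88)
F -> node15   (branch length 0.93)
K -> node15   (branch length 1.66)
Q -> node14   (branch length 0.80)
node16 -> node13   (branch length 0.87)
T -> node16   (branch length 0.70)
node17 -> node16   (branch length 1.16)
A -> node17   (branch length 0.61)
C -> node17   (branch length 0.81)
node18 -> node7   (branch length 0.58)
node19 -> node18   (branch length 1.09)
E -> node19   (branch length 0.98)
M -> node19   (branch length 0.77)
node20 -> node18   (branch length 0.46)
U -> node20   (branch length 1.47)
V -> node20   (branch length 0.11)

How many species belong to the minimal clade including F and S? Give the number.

The MRCA of F and S is the node subtending ((I,S),(((F,K),Q),(T,(A,C)))).
That clade contains 8 terminal taxa: A, C, F, I, K, Q, S, T.

8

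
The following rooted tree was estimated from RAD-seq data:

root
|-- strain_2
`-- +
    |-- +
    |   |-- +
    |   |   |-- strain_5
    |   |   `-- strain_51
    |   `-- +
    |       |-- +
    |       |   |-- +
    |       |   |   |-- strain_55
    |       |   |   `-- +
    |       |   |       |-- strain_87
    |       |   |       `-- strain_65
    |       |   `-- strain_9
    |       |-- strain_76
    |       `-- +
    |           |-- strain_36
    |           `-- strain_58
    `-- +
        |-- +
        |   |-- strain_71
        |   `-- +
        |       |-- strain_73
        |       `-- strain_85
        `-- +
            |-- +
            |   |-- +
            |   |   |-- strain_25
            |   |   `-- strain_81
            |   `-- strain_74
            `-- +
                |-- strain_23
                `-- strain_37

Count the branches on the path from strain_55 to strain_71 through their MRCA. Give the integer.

8

The MRCA of strain_55 and strain_71 is the node subtending (((strain_5,strain_51),(((strain_55,(strain_87,strain_65)),strain_9),strain_76,(strain_36,strain_58))),((strain_71,(strain_73,strain_85)),(((strain_25,strain_81),strain_74),(strain_23,strain_37)))).
From strain_55 up to that node: 5 branches. From strain_71 up to the same node: 3 branches. Total: 5 + 3 = 8.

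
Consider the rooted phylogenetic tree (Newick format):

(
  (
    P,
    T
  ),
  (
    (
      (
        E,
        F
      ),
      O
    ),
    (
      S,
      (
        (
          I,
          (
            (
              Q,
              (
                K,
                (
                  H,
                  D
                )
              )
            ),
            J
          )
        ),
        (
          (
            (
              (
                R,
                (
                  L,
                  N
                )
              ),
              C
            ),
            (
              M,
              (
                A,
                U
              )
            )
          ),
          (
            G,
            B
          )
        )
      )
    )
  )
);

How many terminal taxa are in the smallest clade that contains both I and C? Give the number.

15

The MRCA of I and C is the node subtending ((I,((Q,(K,(H,D))),J)),((((R,(L,N)),C),(M,(A,U))),(G,B))).
That clade contains 15 terminal taxa: A, B, C, D, G, H, I, J, K, L, M, N, Q, R, U.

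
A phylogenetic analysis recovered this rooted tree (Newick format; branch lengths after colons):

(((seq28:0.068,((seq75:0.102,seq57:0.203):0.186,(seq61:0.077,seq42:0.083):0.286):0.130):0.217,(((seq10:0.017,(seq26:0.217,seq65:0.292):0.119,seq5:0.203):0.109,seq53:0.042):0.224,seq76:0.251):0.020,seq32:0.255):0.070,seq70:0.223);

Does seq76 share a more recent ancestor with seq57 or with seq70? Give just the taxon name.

seq57

The MRCA of seq76 and seq57 subtends ((seq28,((seq75,seq57),(seq61,seq42))),(((seq10,(seq26,seq65),seq5),seq53),seq76),seq32) (12 taxa).
The MRCA of seq76 and seq70 is the root, subtending the entire tree (13 taxa).
The first is nested inside the second, so seq76 shares a more recent common ancestor with seq57.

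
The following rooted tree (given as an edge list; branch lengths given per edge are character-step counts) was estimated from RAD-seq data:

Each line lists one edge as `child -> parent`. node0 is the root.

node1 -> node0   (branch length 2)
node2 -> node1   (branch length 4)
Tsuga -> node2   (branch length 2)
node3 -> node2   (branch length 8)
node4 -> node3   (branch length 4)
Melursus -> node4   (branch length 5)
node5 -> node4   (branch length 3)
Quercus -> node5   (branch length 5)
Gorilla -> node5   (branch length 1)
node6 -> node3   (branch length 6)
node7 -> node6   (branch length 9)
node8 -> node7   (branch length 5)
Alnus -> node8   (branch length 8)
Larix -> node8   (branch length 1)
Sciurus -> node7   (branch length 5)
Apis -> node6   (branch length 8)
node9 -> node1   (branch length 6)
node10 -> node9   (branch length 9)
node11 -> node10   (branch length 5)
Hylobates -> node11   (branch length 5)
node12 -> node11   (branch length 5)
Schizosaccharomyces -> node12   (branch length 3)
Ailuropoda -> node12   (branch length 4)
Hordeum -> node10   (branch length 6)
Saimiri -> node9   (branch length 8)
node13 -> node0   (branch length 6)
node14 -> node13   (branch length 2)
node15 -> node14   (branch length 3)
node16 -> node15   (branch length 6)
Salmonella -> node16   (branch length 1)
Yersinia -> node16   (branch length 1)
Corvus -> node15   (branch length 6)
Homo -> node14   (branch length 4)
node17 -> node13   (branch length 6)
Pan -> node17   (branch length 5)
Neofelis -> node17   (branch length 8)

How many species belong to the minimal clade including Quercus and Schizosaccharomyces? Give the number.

The MRCA of Quercus and Schizosaccharomyces is the node subtending ((Tsuga,((Melursus,(Quercus,Gorilla)),(((Alnus,Larix),Sciurus),Apis))),(((Hylobates,(Schizosaccharomyces,Ailuropoda)),Hordeum),Saimiri)).
That clade contains 13 terminal taxa: Ailuropoda, Alnus, Apis, Gorilla, Hordeum, Hylobates, Larix, Melursus, Quercus, Saimiri, Schizosaccharomyces, Sciurus, Tsuga.

13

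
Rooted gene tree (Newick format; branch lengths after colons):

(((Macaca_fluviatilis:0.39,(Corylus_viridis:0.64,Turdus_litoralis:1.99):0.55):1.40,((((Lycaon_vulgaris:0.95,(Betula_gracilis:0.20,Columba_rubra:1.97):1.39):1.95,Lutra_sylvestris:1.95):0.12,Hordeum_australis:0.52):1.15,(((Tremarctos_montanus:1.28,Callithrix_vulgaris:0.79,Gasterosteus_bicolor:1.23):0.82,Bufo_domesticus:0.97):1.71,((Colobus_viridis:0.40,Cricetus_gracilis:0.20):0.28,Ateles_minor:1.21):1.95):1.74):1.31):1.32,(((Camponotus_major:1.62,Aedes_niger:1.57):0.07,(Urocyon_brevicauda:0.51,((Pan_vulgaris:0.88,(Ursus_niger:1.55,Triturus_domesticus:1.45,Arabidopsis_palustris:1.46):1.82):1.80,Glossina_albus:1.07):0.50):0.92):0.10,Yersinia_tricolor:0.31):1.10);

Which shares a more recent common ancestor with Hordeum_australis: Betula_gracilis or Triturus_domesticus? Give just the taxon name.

The MRCA of Hordeum_australis and Betula_gracilis subtends (((Lycaon_vulgaris,(Betula_gracilis,Columba_rubra)),Lutra_sylvestris),Hordeum_australis) (5 taxa).
The MRCA of Hordeum_australis and Triturus_domesticus is the root, subtending the entire tree (24 taxa).
The first is nested inside the second, so Hordeum_australis shares a more recent common ancestor with Betula_gracilis.

Betula_gracilis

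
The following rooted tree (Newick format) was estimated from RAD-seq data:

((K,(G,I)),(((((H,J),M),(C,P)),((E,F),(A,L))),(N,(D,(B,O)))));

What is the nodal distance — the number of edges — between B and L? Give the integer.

The MRCA of B and L is the node subtending (((((H,J),M),(C,P)),((E,F),(A,L))),(N,(D,(B,O)))).
From B up to that node: 4 branches. From L up to the same node: 4 branches. Total: 4 + 4 = 8.

8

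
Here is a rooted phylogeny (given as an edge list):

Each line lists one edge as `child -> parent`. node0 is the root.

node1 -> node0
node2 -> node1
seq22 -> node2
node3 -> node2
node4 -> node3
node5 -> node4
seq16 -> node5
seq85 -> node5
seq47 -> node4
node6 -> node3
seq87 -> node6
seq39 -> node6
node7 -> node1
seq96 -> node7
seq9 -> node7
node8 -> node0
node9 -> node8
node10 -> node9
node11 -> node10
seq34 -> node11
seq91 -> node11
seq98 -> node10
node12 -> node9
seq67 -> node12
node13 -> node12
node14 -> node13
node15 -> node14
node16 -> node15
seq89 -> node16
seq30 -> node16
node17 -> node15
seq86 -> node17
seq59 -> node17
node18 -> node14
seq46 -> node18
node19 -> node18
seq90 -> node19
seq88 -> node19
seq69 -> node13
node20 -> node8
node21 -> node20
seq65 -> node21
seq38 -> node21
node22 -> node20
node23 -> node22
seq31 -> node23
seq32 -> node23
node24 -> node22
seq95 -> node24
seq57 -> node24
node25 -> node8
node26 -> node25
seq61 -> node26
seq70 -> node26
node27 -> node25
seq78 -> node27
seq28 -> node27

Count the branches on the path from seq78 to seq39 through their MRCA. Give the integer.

9

The MRCA of seq78 and seq39 is the root of the tree.
From seq78 up to that node: 4 branches. From seq39 up to the same node: 5 branches. Total: 4 + 5 = 9.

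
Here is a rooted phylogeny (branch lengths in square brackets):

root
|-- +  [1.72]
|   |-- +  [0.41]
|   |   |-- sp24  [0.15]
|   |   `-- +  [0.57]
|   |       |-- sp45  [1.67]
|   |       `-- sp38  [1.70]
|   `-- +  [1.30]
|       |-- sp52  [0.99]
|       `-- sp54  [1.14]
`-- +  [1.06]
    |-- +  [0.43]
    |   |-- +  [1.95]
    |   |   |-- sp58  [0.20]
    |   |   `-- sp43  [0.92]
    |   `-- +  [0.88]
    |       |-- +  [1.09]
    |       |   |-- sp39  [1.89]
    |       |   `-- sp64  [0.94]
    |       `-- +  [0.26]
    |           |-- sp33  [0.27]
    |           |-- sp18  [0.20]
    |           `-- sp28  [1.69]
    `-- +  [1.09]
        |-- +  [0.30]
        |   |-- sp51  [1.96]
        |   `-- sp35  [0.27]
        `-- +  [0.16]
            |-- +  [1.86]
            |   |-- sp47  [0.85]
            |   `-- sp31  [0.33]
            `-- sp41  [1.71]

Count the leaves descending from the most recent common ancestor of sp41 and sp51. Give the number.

The MRCA of sp41 and sp51 is the node subtending ((sp51,sp35),((sp47,sp31),sp41)).
That clade contains 5 terminal taxa: sp31, sp35, sp41, sp47, sp51.

5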